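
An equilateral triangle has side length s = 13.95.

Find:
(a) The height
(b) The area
(a) The height splits the triangle into two 30-60-90 halves: h = s·√3/2 = 13.95·1.73205/2 ≈ 24.1621/2 ≈ 12.0811
(b) Area = (√3/4)·s² = (√3/4)·13.95² = (√3/4)·194.6025 ≈ 0.433013·194.6025 ≈ 84.2654

Height = 12.08, Area = 84.27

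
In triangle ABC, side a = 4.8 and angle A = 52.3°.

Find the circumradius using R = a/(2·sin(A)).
R = a/(2·sin(A)) = 4.8/(2·sin(52.3°))
sin(52.3°) ≈ 0.791224
R ≈ 4.8/(2·0.791224) = 4.8/1.58245 ≈ 3.03328

R = 3.033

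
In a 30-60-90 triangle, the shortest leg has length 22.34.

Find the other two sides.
In a 30-60-90 triangle the sides are in ratio 1 : √3 : 2 (short leg : long leg : hypotenuse).
Long leg = 22.34·√3 ≈ 22.34·1.73205 ≈ 38.694
Hypotenuse = 2·22.34 = 44.68

Long leg = 22.34√3 = 38.69, Hypotenuse = 44.68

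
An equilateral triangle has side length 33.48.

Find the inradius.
r = Area/s with s the semi-perimeter.
Area = (√3/4)·33.48² = (√3/4)·1120.9104 ≈ 0.433013·1120.9104 ≈ 485.368
s = 3·33.48/2 = 50.22
r ≈ 485.368/50.22 ≈ 9.66484
(Equivalently r = side/(2√3) = 33.48/3.4641 ≈ 9.66484.)

r = 9.665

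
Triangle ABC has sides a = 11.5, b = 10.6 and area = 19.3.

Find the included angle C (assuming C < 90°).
Area = ½·a·b·sin(C)  ⇒  sin(C) = 2·Area/(a·b) = 2·19.3/(11.5·10.6) = 38.6/121.9 ≈ 0.316653
C = arcsin(0.316653) ≈ 18.4606° (taking the acute solution since C < 90°)

C = 18.46°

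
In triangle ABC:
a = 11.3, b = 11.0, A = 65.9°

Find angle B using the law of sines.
a/sin(A) = b/sin(B)  ⇒  sin(B) = b·sin(A)/a = 11.0·sin(65.9°)/11.3
sin(65.9°) ≈ 0.912834
sin(B) ≈ 11.0·0.912834/11.3 ≈ 10.0412/11.3 ≈ 0.8886
B = arcsin(0.8886) ≈ 62.6978°
(Since b ≤ a we need B ≤ A, so the obtuse alternative 180° − 62.6978° ≈ 117.302° is rejected.)

B = 62.7°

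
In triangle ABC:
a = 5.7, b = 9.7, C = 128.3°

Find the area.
Two sides and the included angle (SAS): A = ½·a·b·sin(C) = ½·5.7·9.7·sin(128.3°)
sin(128.3°) ≈ 0.784776
A ≈ ½·55.29·0.784776 = 27.645·0.784776 ≈ 21.6951

Area = 21.7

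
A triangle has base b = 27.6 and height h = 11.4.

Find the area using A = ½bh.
A = ½·b·h = ½·27.6·11.4 = ½·314.64 = 157.32

Area = 157.32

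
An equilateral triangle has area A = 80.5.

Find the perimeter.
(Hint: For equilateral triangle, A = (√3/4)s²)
A = (√3/4)s²  ⇒  s² = 4A/√3 = 4·80.5/√3 = 322/1.73205 ≈ 185.907
s ≈ √185.907 ≈ 13.6348
Perimeter = 3s ≈ 3·13.6348 ≈ 40.9043

Perimeter = 40.9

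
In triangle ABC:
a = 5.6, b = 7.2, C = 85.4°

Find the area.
Two sides and the included angle (SAS): A = ½·a·b·sin(C) = ½·5.6·7.2·sin(85.4°)
sin(85.4°) ≈ 0.996779
A ≈ ½·40.32·0.996779 = 20.16·0.996779 ≈ 20.0951

Area = 20.1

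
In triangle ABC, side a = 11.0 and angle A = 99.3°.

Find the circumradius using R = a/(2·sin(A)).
R = a/(2·sin(A)) = 11.0/(2·sin(99.3°))
sin(99.3°) ≈ 0.986856
R ≈ 11.0/(2·0.986856) = 11.0/1.97371 ≈ 5.57326

R = 5.573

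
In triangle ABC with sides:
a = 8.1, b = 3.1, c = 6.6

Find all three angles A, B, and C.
Law of cosines for each angle (a² = 65.61, b² = 9.61, c² = 43.56):
cos(A) = (b² + c² − a²)/(2bc) = (9.61 + 43.56 − 65.61)/(2·3.1·6.6) = -12.44/40.92 ≈ -0.304008  ⇒  A ≈ 107.698°
cos(B) = (a² + c² − b²)/(2ac) = (65.61 + 43.56 − 9.61)/(2·8.1·6.6) = 99.56/106.92 ≈ 0.931163  ⇒  B ≈ 21.3831°
cos(C) = (a² + b² − c²)/(2ab) = (65.61 + 9.61 − 43.56)/(2·8.1·3.1) = 31.66/50.22 ≈ 0.630426  ⇒  C ≈ 50.9184°
Check: A + B + C ≈ 180°

A = 107.7°, B = 21.38°, C = 50.92°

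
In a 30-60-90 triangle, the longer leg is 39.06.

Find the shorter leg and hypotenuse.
In a 30-60-90 triangle the sides are in ratio 1 : √3 : 2, so short leg = long leg/√3 and hypotenuse = 2·(short leg).
Short leg = 39.06/√3 ≈ 39.06/1.73205 ≈ 22.5513
Hypotenuse = 2·22.5513 ≈ 45.1026

Short leg = 22.55, Hypotenuse = 45.1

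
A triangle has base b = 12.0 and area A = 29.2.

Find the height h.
A = ½·b·h  ⇒  h = 2A/b = 2·29.2/12.0 = 58.4/12.0 ≈ 4.86667

h = 4.867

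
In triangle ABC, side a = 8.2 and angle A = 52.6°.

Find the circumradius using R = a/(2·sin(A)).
R = a/(2·sin(A)) = 8.2/(2·sin(52.6°))
sin(52.6°) ≈ 0.794415
R ≈ 8.2/(2·0.794415) = 8.2/1.58883 ≈ 5.16103

R = 5.161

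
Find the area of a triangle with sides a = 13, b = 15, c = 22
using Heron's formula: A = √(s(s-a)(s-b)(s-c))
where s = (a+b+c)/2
s = (13 + 15 + 22)/2 = 50/2 = 25
s − a = 12, s − b = 10, s − c = 3
s(s−a)(s−b)(s−c) = 25·12·10·3 = 9000
Area = √9000 ≈ 94.8683

s = 25.0, Area = 94.87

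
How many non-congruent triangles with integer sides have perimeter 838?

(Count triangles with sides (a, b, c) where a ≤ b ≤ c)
Let a ≤ b ≤ c with a + b + c = 838. The only binding inequality is a + b > c, i.e. 838 − c > c, so c < 838/2; and c ≥ 838/3 since c is the largest side.
So 280 ≤ c ≤ 418. For each c, b runs from ⌈(838 − c)/2⌉ up to c (then a = 838 − b − c satisfies 1 ≤ a ≤ b automatically), giving c − ⌈(838 − c)/2⌉ + 1 choices.
Summing over c: 2 + 3 + 5 + 6 + … + 207 + 209  (139 terms, c = 280, …, 418) = 14630
Check (closed form: nearest integer to p²/48 for even p, (p+3)²/48 for odd p): 838²/48 = 702244/48 ≈ 14630.08 → 14630

14630 triangles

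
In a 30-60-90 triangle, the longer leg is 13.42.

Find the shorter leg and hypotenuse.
In a 30-60-90 triangle the sides are in ratio 1 : √3 : 2, so short leg = long leg/√3 and hypotenuse = 2·(short leg).
Short leg = 13.42/√3 ≈ 13.42/1.73205 ≈ 7.74804
Hypotenuse = 2·7.74804 ≈ 15.4961

Short leg = 7.748, Hypotenuse = 15.5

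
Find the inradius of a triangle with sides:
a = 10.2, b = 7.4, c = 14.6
r = Area/s where s is the semi-perimeter.
s = (10.2 + 7.4 + 14.6)/2 = 32.2/2 = 16.1
Area = √(s(s−a)(s−b)(s−c)) = √(16.1·5.9·8.7·1.5) ≈ √1239.62 ≈ 35.2082
r ≈ 35.2082/16.1 ≈ 2.18685

r = 2.187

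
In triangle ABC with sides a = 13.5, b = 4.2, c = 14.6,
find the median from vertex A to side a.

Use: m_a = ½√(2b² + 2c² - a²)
m_a = ½√(2·4.2² + 2·14.6² − 13.5²) = ½√(2·17.64 + 2·213.16 − 182.25) = ½√(35.28 + 426.32 − 182.25) = ½√279.35
√279.35 ≈ 16.7138, so m_a ≈ 8.35688

m_a = 8.357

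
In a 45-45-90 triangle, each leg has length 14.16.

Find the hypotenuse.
In a 45-45-90 triangle the sides are in ratio 1 : 1 : √2, so hypotenuse = leg·√2.
Hypotenuse = 14.16·√2 ≈ 14.16·1.41421 ≈ 20.0253

Hypotenuse = 14.16√2 = 20.03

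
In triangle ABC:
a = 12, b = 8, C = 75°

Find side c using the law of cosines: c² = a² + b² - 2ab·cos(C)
c² = 12² + 8² − 2·12·8·cos(75°)
cos(75°) ≈ 0.258819
c² ≈ 144 + 64 − 192·(0.258819) ≈ 208 − 49.6933 ≈ 158.307
c ≈ √158.307 ≈ 12.582

c = 12.58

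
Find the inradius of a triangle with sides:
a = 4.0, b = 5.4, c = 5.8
r = Area/s where s is the semi-perimeter.
s = (4.0 + 5.4 + 5.8)/2 = 15.2/2 = 7.6
Area = √(s(s−a)(s−b)(s−c)) = √(7.6·3.6·2.2·1.8) ≈ √108.346 ≈ 10.4089
r ≈ 10.4089/7.6 ≈ 1.36959

r = 1.37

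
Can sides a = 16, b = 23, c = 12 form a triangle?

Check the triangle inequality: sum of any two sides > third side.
a + b vs c: 16 + 23 = 39 > 12  ✓
a + c vs b: 16 + 12 = 28 > 23  ✓
b + c vs a: 23 + 12 = 35 > 16  ✓

Yes, triangle inequality satisfied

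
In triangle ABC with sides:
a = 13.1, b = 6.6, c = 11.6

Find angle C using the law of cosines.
c² = a² + b² − 2ab·cos(C)  ⇒  cos(C) = (a² + b² − c²)/(2ab)
cos(C) = (13.1² + 6.6² − 11.6²)/(2·13.1·6.6) = (171.61 + 43.56 − 134.56)/172.92 = 80.61/172.92 ≈ 0.466169
C = arccos(0.466169) ≈ 62.2141°

C = 62.21°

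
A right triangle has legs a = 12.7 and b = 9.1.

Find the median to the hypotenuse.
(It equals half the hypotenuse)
Hypotenuse c = √(a² + b²) = √(161.29 + 82.81) = √244.1 ≈ 15.6237
Median to hypotenuse = c/2 ≈ 15.6237/2 ≈ 7.81185

Median = 7.812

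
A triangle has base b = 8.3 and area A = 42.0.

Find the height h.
A = ½·b·h  ⇒  h = 2A/b = 2·42.0/8.3 = 84/8.3 ≈ 10.1205

h = 10.12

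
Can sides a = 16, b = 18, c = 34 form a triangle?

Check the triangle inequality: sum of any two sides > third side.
a + b vs c: 16 + 18 = 34 ≤ 34  ✗
a + c vs b: 16 + 34 = 50 > 18  ✓
b + c vs a: 18 + 34 = 52 > 16  ✓

No: 16 + 18 = 34 is not > 34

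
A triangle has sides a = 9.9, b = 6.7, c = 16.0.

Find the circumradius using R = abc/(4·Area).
First find the area with Heron's formula.
s = (9.9 + 6.7 + 16.0)/2 = 16.3
Area = √(s(s−a)(s−b)(s−c)) = √(16.3·6.4·9.6·0.3) ≈ √300.442 ≈ 17.3333
abc = 9.9·6.7·16.0 = 1061.28
R = abc/(4·Area) ≈ 1061.28/(4·17.3333) = 1061.28/69.333 ≈ 15.307

R = 15.31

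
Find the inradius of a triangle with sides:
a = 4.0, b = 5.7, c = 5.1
r = Area/s where s is the semi-perimeter.
s = (4.0 + 5.7 + 5.1)/2 = 14.8/2 = 7.4
Area = √(s(s−a)(s−b)(s−c)) = √(7.4·3.4·1.7·2.3) ≈ √98.3756 ≈ 9.91845
r ≈ 9.91845/7.4 ≈ 1.34033

r = 1.34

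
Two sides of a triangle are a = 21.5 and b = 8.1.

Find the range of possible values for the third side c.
Triangle inequality: |a − b| < c < a + b
|a − b| = |21.5 − 8.1| = 13.4
a + b = 21.5 + 8.1 = 29.6

13.4 < c < 29.6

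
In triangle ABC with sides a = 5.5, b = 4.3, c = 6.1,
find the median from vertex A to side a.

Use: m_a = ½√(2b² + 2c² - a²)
m_a = ½√(2·4.3² + 2·6.1² − 5.5²) = ½√(2·18.49 + 2·37.21 − 30.25) = ½√(36.98 + 74.42 − 30.25) = ½√81.15
√81.15 ≈ 9.00833, so m_a ≈ 4.50416

m_a = 4.504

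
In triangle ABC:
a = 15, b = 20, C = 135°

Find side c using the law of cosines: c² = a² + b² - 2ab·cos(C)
c² = 15² + 20² − 2·15·20·cos(135°)
cos(135°) ≈ -0.707107
c² ≈ 225 + 400 − 600·(-0.707107) ≈ 625 + 424.264 ≈ 1049.26
c ≈ √1049.26 ≈ 32.3923

c = 32.39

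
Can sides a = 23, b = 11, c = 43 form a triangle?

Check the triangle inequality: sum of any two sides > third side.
a + b vs c: 23 + 11 = 34 ≤ 43  ✗
a + c vs b: 23 + 43 = 66 > 11  ✓
b + c vs a: 11 + 43 = 54 > 23  ✓

No: 23 + 11 = 34 is not > 43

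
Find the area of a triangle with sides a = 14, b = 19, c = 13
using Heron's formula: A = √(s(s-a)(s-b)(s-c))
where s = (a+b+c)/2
s = (14 + 19 + 13)/2 = 46/2 = 23
s − a = 9, s − b = 4, s − c = 10
s(s−a)(s−b)(s−c) = 23·9·4·10 = 8280
Area = √8280 ≈ 90.9945

s = 23.0, Area = 90.99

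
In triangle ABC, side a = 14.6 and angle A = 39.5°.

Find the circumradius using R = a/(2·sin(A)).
R = a/(2·sin(A)) = 14.6/(2·sin(39.5°))
sin(39.5°) ≈ 0.636078
R ≈ 14.6/(2·0.636078) = 14.6/1.27216 ≈ 11.4766

R = 11.48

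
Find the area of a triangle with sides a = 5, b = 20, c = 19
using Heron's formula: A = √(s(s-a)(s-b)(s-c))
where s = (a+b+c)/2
s = (5 + 20 + 19)/2 = 44/2 = 22
s − a = 17, s − b = 2, s − c = 3
s(s−a)(s−b)(s−c) = 22·17·2·3 = 2244
Area = √2244 ≈ 47.3709

s = 22.0, Area = 47.37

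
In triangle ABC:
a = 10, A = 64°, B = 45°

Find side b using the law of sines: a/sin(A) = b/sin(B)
a/sin(A) = b/sin(B)  ⇒  b = a·sin(B)/sin(A) = 10·sin(45°)/sin(64°)
sin(45°) ≈ 0.707107, sin(64°) ≈ 0.898794
b ≈ 10·0.707107/0.898794 ≈ 7.07107/0.898794 ≈ 7.86728

b = 7.867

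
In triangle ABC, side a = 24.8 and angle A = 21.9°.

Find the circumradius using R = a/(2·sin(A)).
R = a/(2·sin(A)) = 24.8/(2·sin(21.9°))
sin(21.9°) ≈ 0.372988
R ≈ 24.8/(2·0.372988) = 24.8/0.745976 ≈ 33.2451

R = 33.25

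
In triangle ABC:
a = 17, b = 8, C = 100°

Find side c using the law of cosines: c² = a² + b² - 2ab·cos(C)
c² = 17² + 8² − 2·17·8·cos(100°)
cos(100°) ≈ -0.173648
c² ≈ 289 + 64 − 272·(-0.173648) ≈ 353 + 47.2323 ≈ 400.232
c ≈ √400.232 ≈ 20.0058

c = 20.01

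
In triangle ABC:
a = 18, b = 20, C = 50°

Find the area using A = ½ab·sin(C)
A = ½·a·b·sin(C) = ½·18·20·sin(50°)
sin(50°) ≈ 0.766044
A ≈ ½·360·0.766044 = 180·0.766044 ≈ 137.888

Area = 137.9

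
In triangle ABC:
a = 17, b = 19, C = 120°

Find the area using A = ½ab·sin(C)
A = ½·a·b·sin(C) = ½·17·19·sin(120°)
sin(120°) ≈ 0.866025
A ≈ ½·323·0.866025 = 161.5·0.866025 ≈ 139.863

Area = 139.9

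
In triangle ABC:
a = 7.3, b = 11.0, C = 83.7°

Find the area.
Two sides and the included angle (SAS): A = ½·a·b·sin(C) = ½·7.3·11.0·sin(83.7°)
sin(83.7°) ≈ 0.993961
A ≈ ½·80.3·0.993961 = 40.15·0.993961 ≈ 39.9075

Area = 39.91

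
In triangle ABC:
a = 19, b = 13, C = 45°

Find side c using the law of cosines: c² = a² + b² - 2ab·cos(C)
c² = 19² + 13² − 2·19·13·cos(45°)
cos(45°) ≈ 0.707107
c² ≈ 361 + 169 − 494·(0.707107) ≈ 530 − 349.311 ≈ 180.689
c ≈ √180.689 ≈ 13.4421

c = 13.44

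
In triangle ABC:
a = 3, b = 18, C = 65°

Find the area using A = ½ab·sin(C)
A = ½·a·b·sin(C) = ½·3·18·sin(65°)
sin(65°) ≈ 0.906308
A ≈ ½·54·0.906308 = 27·0.906308 ≈ 24.4703

Area = 24.47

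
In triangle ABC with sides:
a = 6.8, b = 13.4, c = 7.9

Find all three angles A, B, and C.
Law of cosines for each angle (a² = 46.24, b² = 179.56, c² = 62.41):
cos(A) = (b² + c² − a²)/(2bc) = (179.56 + 62.41 − 46.24)/(2·13.4·7.9) = 195.73/211.72 ≈ 0.924476  ⇒  A ≈ 22.4106°
cos(B) = (a² + c² − b²)/(2ac) = (46.24 + 62.41 − 179.56)/(2·6.8·7.9) = -70.91/107.44 ≈ -0.659996  ⇒  B ≈ 131.3°
cos(C) = (a² + b² − c²)/(2ab) = (46.24 + 179.56 − 62.41)/(2·6.8·13.4) = 163.39/182.24 ≈ 0.896565  ⇒  C ≈ 26.2898°
Check: A + B + C ≈ 180°

A = 22.41°, B = 131.3°, C = 26.29°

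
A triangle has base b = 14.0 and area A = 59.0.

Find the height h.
A = ½·b·h  ⇒  h = 2A/b = 2·59.0/14.0 = 118/14.0 ≈ 8.42857

h = 8.429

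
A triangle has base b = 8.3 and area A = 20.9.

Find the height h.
A = ½·b·h  ⇒  h = 2A/b = 2·20.9/8.3 = 41.8/8.3 ≈ 5.03614

h = 5.036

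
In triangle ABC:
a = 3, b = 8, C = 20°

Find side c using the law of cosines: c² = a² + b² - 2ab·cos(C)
c² = 3² + 8² − 2·3·8·cos(20°)
cos(20°) ≈ 0.939693
c² ≈ 9 + 64 − 48·(0.939693) ≈ 73 − 45.1052 ≈ 27.8948
c ≈ √27.8948 ≈ 5.28155

c = 5.282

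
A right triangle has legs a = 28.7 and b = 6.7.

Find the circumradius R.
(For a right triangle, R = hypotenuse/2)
Hypotenuse c = √(a² + b²) = √(823.69 + 44.89) = √868.58 ≈ 29.4717
R = c/2 ≈ 29.4717/2 ≈ 14.7358

R = 14.74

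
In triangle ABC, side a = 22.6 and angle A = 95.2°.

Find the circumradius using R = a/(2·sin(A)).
R = a/(2·sin(A)) = 22.6/(2·sin(95.2°))
sin(95.2°) ≈ 0.995884
R ≈ 22.6/(2·0.995884) = 22.6/1.99177 ≈ 11.3467

R = 11.35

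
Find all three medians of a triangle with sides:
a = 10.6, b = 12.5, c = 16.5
Median formula: m_a = ½√(2b² + 2c² − a²) (and cyclically). a² = 112.36, b² = 156.25, c² = 272.25.
m_a = ½√(2·156.25 + 2·272.25 − 112.36) = ½√744.64 ≈ ½·27.2881 ≈ 13.644
m_b = ½√(2·112.36 + 2·272.25 − 156.25) = ½√612.97 ≈ ½·24.7582 ≈ 12.3791
m_c = ½√(2·112.36 + 2·156.25 − 272.25) = ½√264.97 ≈ ½·16.2779 ≈ 8.13895

m_a = 13.64, m_b = 12.38, m_c = 8.139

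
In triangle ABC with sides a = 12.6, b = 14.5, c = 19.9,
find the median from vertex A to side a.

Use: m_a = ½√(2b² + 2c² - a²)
m_a = ½√(2·14.5² + 2·19.9² − 12.6²) = ½√(2·210.25 + 2·396.01 − 158.76) = ½√(420.5 + 792.02 − 158.76) = ½√1053.76
√1053.76 ≈ 32.4617, so m_a ≈ 16.2308

m_a = 16.23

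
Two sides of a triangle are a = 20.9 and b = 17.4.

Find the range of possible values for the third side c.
Triangle inequality: |a − b| < c < a + b
|a − b| = |20.9 − 17.4| = 3.5
a + b = 20.9 + 17.4 = 38.3

3.5 < c < 38.3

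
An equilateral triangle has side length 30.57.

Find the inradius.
r = Area/s with s the semi-perimeter.
Area = (√3/4)·30.57² = (√3/4)·934.5249 ≈ 0.433013·934.5249 ≈ 404.661
s = 3·30.57/2 = 45.855
r ≈ 404.661/45.855 ≈ 8.8248
(Equivalently r = side/(2√3) = 30.57/3.4641 ≈ 8.8248.)

r = 8.825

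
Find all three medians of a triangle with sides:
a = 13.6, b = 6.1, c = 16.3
Median formula: m_a = ½√(2b² + 2c² − a²) (and cyclically). a² = 184.96, b² = 37.21, c² = 265.69.
m_a = ½√(2·37.21 + 2·265.69 − 184.96) = ½√420.84 ≈ ½·20.5144 ≈ 10.2572
m_b = ½√(2·184.96 + 2·265.69 − 37.21) = ½√864.09 ≈ ½·29.3954 ≈ 14.6977
m_c = ½√(2·184.96 + 2·37.21 − 265.69) = ½√178.65 ≈ ½·13.366 ≈ 6.683

m_a = 10.26, m_b = 14.7, m_c = 6.683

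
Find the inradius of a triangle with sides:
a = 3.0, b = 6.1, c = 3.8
r = Area/s where s is the semi-perimeter.
s = (3.0 + 6.1 + 3.8)/2 = 12.9/2 = 6.45
Area = √(s(s−a)(s−b)(s−c)) = √(6.45·3.45·0.35·2.65) ≈ √20.6392 ≈ 4.54304
r ≈ 4.54304/6.45 ≈ 0.704347

r = 0.7043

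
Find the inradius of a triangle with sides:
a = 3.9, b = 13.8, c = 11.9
r = Area/s where s is the semi-perimeter.
s = (3.9 + 13.8 + 11.9)/2 = 29.6/2 = 14.8
Area = √(s(s−a)(s−b)(s−c)) = √(14.8·10.9·1·2.9) ≈ √467.828 ≈ 21.6293
r ≈ 21.6293/14.8 ≈ 1.46144

r = 1.461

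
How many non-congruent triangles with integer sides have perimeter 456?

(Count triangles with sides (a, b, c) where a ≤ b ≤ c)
Let a ≤ b ≤ c with a + b + c = 456. The only binding inequality is a + b > c, i.e. 456 − c > c, so c < 456/2; and c ≥ 456/3 since c is the largest side.
So 152 ≤ c ≤ 227. For each c, b runs from ⌈(456 − c)/2⌉ up to c (then a = 456 − b − c satisfies 1 ≤ a ≤ b automatically), giving c − ⌈(456 − c)/2⌉ + 1 choices.
Summing over c: 1 + 2 + 4 + 5 + … + 112 + 113  (76 terms, c = 152, …, 227) = 4332
Check (closed form: nearest integer to p²/48 for even p, (p+3)²/48 for odd p): 456²/48 = 207936/48 ≈ 4332.00 → 4332

4332 triangles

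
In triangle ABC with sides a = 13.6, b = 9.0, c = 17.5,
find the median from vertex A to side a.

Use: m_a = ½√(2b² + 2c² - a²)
m_a = ½√(2·9.0² + 2·17.5² − 13.6²) = ½√(2·81 + 2·306.25 − 184.96) = ½√(162 + 612.5 − 184.96) = ½√589.54
√589.54 ≈ 24.2804, so m_a ≈ 12.1402

m_a = 12.14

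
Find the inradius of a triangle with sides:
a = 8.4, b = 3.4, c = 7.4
r = Area/s where s is the semi-perimeter.
s = (8.4 + 3.4 + 7.4)/2 = 19.2/2 = 9.6
Area = √(s(s−a)(s−b)(s−c)) = √(9.6·1.2·6.2·2.2) ≈ √157.133 ≈ 12.5353
r ≈ 12.5353/9.6 ≈ 1.30576

r = 1.306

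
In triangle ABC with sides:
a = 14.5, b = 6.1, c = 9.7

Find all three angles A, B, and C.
Law of cosines for each angle (a² = 210.25, b² = 37.21, c² = 94.09):
cos(A) = (b² + c² − a²)/(2bc) = (37.21 + 94.09 − 210.25)/(2·6.1·9.7) = -78.95/118.34 ≈ -0.667146  ⇒  A ≈ 131.847°
cos(B) = (a² + c² − b²)/(2ac) = (210.25 + 94.09 − 37.21)/(2·14.5·9.7) = 267.13/281.3 ≈ 0.949627  ⇒  B ≈ 18.2632°
cos(C) = (a² + b² − c²)/(2ab) = (210.25 + 37.21 − 94.09)/(2·14.5·6.1) = 153.37/176.9 ≈ 0.866987  ⇒  C ≈ 29.8896°
Check: A + B + C ≈ 180°

A = 131.8°, B = 18.26°, C = 29.89°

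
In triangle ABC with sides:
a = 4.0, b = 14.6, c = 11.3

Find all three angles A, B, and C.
Law of cosines for each angle (a² = 16, b² = 213.16, c² = 127.69):
cos(A) = (b² + c² − a²)/(2bc) = (213.16 + 127.69 − 16)/(2·14.6·11.3) = 324.85/329.96 ≈ 0.984513  ⇒  A ≈ 10.0967°
cos(B) = (a² + c² − b²)/(2ac) = (16 + 127.69 − 213.16)/(2·4.0·11.3) = -69.47/90.4 ≈ -0.768473  ⇒  B ≈ 140.217°
cos(C) = (a² + b² − c²)/(2ab) = (16 + 213.16 − 127.69)/(2·4.0·14.6) = 101.47/116.8 ≈ 0.86875  ⇒  C ≈ 29.6863°
Check: A + B + C ≈ 180°

A = 10.1°, B = 140.2°, C = 29.69°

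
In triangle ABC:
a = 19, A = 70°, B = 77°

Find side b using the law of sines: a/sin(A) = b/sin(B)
a/sin(A) = b/sin(B)  ⇒  b = a·sin(B)/sin(A) = 19·sin(77°)/sin(70°)
sin(77°) ≈ 0.97437, sin(70°) ≈ 0.939693
b ≈ 19·0.97437/0.939693 ≈ 18.513/0.939693 ≈ 19.7012

b = 19.7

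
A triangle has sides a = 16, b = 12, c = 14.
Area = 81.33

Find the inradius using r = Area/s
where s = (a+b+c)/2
s = (16 + 12 + 14)/2 = 42/2 = 21
r = Area/s = 81.33/21 ≈ 3.87286

r = 3.873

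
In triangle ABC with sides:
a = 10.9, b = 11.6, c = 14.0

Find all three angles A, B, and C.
Law of cosines for each angle (a² = 118.81, b² = 134.56, c² = 196):
cos(A) = (b² + c² − a²)/(2bc) = (134.56 + 196 − 118.81)/(2·11.6·14.0) = 211.75/324.8 ≈ 0.65194  ⇒  A ≈ 49.312°
cos(B) = (a² + c² − b²)/(2ac) = (118.81 + 196 − 134.56)/(2·10.9·14.0) = 180.25/305.2 ≈ 0.590596  ⇒  B ≈ 53.8007°
cos(C) = (a² + b² − c²)/(2ab) = (118.81 + 134.56 − 196)/(2·10.9·11.6) = 57.37/252.88 ≈ 0.226866  ⇒  C ≈ 76.8873°
Check: A + B + C ≈ 180°

A = 49.31°, B = 53.8°, C = 76.89°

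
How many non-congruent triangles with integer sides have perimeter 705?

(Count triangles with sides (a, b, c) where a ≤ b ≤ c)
Let a ≤ b ≤ c with a + b + c = 705. The only binding inequality is a + b > c, i.e. 705 − c > c, so c < 705/2; and c ≥ 705/3 since c is the largest side.
So 235 ≤ c ≤ 352. For each c, b runs from ⌈(705 − c)/2⌉ up to c (then a = 705 − b − c satisfies 1 ≤ a ≤ b automatically), giving c − ⌈(705 − c)/2⌉ + 1 choices.
Summing over c: 1 + 2 + 4 + 5 + … + 175 + 176  (118 terms, c = 235, …, 352) = 10443
Check (closed form: nearest integer to p²/48 for even p, (p+3)²/48 for odd p): (705+3)²/48 = 708²/48 = 501264/48 ≈ 10443.00 → 10443

10443 triangles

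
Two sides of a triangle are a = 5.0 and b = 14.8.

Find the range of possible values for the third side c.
Triangle inequality: |a − b| < c < a + b
|a − b| = |5.0 − 14.8| = 9.8
a + b = 5.0 + 14.8 = 19.8

9.8 < c < 19.8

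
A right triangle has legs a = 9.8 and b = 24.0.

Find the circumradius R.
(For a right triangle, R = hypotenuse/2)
Hypotenuse c = √(a² + b²) = √(96.04 + 576) = √672.04 ≈ 25.9237
R = c/2 ≈ 25.9237/2 ≈ 12.9619

R = 12.96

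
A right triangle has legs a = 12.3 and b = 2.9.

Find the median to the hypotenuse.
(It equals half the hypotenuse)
Hypotenuse c = √(a² + b²) = √(151.29 + 8.41) = √159.7 ≈ 12.6372
Median to hypotenuse = c/2 ≈ 12.6372/2 ≈ 6.31862

Median = 6.319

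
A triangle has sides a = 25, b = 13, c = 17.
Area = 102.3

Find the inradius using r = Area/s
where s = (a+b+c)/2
s = (25 + 13 + 17)/2 = 55/2 = 27.5
r = Area/s = 102.3/27.5 ≈ 3.72

r = 3.72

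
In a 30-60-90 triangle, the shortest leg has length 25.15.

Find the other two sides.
In a 30-60-90 triangle the sides are in ratio 1 : √3 : 2 (short leg : long leg : hypotenuse).
Long leg = 25.15·√3 ≈ 25.15·1.73205 ≈ 43.5611
Hypotenuse = 2·25.15 = 50.3

Long leg = 25.15√3 = 43.56, Hypotenuse = 50.3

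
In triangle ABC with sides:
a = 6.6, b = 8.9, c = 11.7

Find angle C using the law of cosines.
c² = a² + b² − 2ab·cos(C)  ⇒  cos(C) = (a² + b² − c²)/(2ab)
cos(C) = (6.6² + 8.9² − 11.7²)/(2·6.6·8.9) = (43.56 + 79.21 − 136.89)/117.48 = -14.12/117.48 ≈ -0.120191
C = arccos(-0.120191) ≈ 96.9031°

C = 96.9°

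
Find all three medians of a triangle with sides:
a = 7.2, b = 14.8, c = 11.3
Median formula: m_a = ½√(2b² + 2c² − a²) (and cyclically). a² = 51.84, b² = 219.04, c² = 127.69.
m_a = ½√(2·219.04 + 2·127.69 − 51.84) = ½√641.62 ≈ ½·25.3302 ≈ 12.6651
m_b = ½√(2·51.84 + 2·127.69 − 219.04) = ½√140.02 ≈ ½·11.833 ≈ 5.9165
m_c = ½√(2·51.84 + 2·219.04 − 127.69) = ½√414.07 ≈ ½·20.3487 ≈ 10.1744

m_a = 12.67, m_b = 5.917, m_c = 10.17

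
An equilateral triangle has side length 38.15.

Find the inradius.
r = Area/s with s the semi-perimeter.
Area = (√3/4)·38.15² = (√3/4)·1455.4225 ≈ 0.433013·1455.4225 ≈ 630.216
s = 3·38.15/2 = 57.225
r ≈ 630.216/57.225 ≈ 11.013
(Equivalently r = side/(2√3) = 38.15/3.4641 ≈ 11.013.)

r = 11.01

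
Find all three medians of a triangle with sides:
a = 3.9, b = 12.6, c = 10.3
Median formula: m_a = ½√(2b² + 2c² − a²) (and cyclically). a² = 15.21, b² = 158.76, c² = 106.09.
m_a = ½√(2·158.76 + 2·106.09 − 15.21) = ½√514.49 ≈ ½·22.6824 ≈ 11.3412
m_b = ½√(2·15.21 + 2·106.09 − 158.76) = ½√83.84 ≈ ½·9.15642 ≈ 4.57821
m_c = ½√(2·15.21 + 2·158.76 − 106.09) = ½√241.85 ≈ ½·15.5515 ≈ 7.77576

m_a = 11.34, m_b = 4.578, m_c = 7.776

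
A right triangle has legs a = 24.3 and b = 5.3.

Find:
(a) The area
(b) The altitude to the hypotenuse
(a) The legs are perpendicular, so Area = ½·a·b = ½·24.3·5.3 = ½·128.79 = 64.395
(b) Hypotenuse c = √(a² + b²) = √(590.49 + 28.09) = √618.58 ≈ 24.8713
    Area = ½·c·h_c  ⇒  h_c = 2·Area/c = 128.79/24.8713 ≈ 5.17826

Area = 64.395, h_c = 5.178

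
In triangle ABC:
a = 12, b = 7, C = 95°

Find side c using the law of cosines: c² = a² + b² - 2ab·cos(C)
c² = 12² + 7² − 2·12·7·cos(95°)
cos(95°) ≈ -0.0871557
c² ≈ 144 + 49 − 168·(-0.0871557) ≈ 193 + 14.6422 ≈ 207.642
c ≈ √207.642 ≈ 14.4098

c = 14.41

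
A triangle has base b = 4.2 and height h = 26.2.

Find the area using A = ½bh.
A = ½·b·h = ½·4.2·26.2 = ½·110.04 = 55.02

Area = 55.02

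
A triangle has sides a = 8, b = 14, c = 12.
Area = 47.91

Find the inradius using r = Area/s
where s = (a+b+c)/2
s = (8 + 14 + 12)/2 = 34/2 = 17
r = Area/s = 47.91/17 ≈ 2.81824

r = 2.818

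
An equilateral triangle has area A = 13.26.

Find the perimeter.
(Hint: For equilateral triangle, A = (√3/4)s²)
A = (√3/4)s²  ⇒  s² = 4A/√3 = 4·13.26/√3 = 53.04/1.73205 ≈ 30.6227
s ≈ √30.6227 ≈ 5.53377
Perimeter = 3s ≈ 3·5.53377 ≈ 16.6013

Perimeter = 16.6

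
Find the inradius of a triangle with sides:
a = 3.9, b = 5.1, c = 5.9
r = Area/s where s is the semi-perimeter.
s = (3.9 + 5.1 + 5.9)/2 = 14.9/2 = 7.45
Area = √(s(s−a)(s−b)(s−c)) = √(7.45·3.55·2.35·1.55) ≈ √96.335 ≈ 9.81504
r ≈ 9.81504/7.45 ≈ 1.31746

r = 1.317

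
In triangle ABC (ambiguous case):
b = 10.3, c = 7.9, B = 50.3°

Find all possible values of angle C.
b/sin(B) = c/sin(C)  ⇒  sin(C) = c·sin(B)/b = 7.9·sin(50.3°)/10.3
sin(50.3°) ≈ 0.7694
sin(C) ≈ 7.9·0.7694/10.3 ≈ 6.07826/10.3 ≈ 0.590122
Candidate 1: C₁ = arcsin(0.590122) ≈ 36.1657°  →  A = 180° − 50.3° − 36.1657° ≈ 93.5343° > 0, valid
Candidate 2: C₂ = 180° − C₁ ≈ 143.834°  →  A = 180° − 50.3° − 143.834° ≈ -14.1343° ≤ 0, not a valid triangle

C = 36.17° (one solution)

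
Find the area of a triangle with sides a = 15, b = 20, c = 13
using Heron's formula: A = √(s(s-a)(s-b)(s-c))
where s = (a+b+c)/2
s = (15 + 20 + 13)/2 = 48/2 = 24
s − a = 9, s − b = 4, s − c = 11
s(s−a)(s−b)(s−c) = 24·9·4·11 = 9504
Area = √9504 ≈ 97.4885

s = 24.0, Area = 97.49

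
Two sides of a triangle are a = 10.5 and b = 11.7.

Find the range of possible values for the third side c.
Triangle inequality: |a − b| < c < a + b
|a − b| = |10.5 − 11.7| = 1.2
a + b = 10.5 + 11.7 = 22.2

1.2 < c < 22.2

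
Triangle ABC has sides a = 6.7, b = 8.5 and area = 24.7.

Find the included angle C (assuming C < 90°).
Area = ½·a·b·sin(C)  ⇒  sin(C) = 2·Area/(a·b) = 2·24.7/(6.7·8.5) = 49.4/56.95 ≈ 0.867428
C = arcsin(0.867428) ≈ 60.1611° (taking the acute solution since C < 90°)

C = 60.16°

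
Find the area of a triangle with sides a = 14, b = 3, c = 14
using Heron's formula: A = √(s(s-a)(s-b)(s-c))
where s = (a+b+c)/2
s = (14 + 3 + 14)/2 = 31/2 = 15.5
s − a = 1.5, s − b = 12.5, s − c = 1.5
s(s−a)(s−b)(s−c) = 15.5·1.5·12.5·1.5 = 435.9375
Area = √435.9375 ≈ 20.8791

s = 15.5, Area = 20.88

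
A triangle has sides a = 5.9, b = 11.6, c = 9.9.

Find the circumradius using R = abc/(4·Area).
First find the area with Heron's formula.
s = (5.9 + 11.6 + 9.9)/2 = 13.7
Area = √(s(s−a)(s−b)(s−c)) = √(13.7·7.8·2.1·3.8) ≈ √852.743 ≈ 29.2018
abc = 5.9·11.6·9.9 = 677.556
R = abc/(4·Area) ≈ 677.556/(4·29.2018) = 677.556/116.807 ≈ 5.80064

R = 5.801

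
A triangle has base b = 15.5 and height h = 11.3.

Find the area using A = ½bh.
A = ½·b·h = ½·15.5·11.3 = ½·175.15 = 87.575

Area = 87.575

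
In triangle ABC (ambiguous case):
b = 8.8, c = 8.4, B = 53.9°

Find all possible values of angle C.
b/sin(B) = c/sin(C)  ⇒  sin(C) = c·sin(B)/b = 8.4·sin(53.9°)/8.8
sin(53.9°) ≈ 0.80799
sin(C) ≈ 8.4·0.80799/8.8 ≈ 6.78712/8.8 ≈ 0.771263
Candidate 1: C₁ = arcsin(0.771263) ≈ 50.4674°  →  A = 180° − 53.9° − 50.4674° ≈ 75.6326° > 0, valid
Candidate 2: C₂ = 180° − C₁ ≈ 129.533°  →  A = 180° − 53.9° − 129.533° ≈ -3.4326° ≤ 0, not a valid triangle

C = 50.47° (one solution)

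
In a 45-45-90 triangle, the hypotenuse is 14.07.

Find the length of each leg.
In a 45-45-90 triangle hypotenuse = leg·√2, so leg = hypotenuse/√2.
Leg = 14.07/√2 ≈ 14.07/1.41421 ≈ 9.94899

Each leg = 9.949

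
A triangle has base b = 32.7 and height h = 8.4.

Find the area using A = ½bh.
A = ½·b·h = ½·32.7·8.4 = ½·274.68 = 137.34

Area = 137.34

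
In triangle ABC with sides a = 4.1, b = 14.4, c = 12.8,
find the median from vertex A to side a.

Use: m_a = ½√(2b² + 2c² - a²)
m_a = ½√(2·14.4² + 2·12.8² − 4.1²) = ½√(2·207.36 + 2·163.84 − 16.81) = ½√(414.72 + 327.68 − 16.81) = ½√725.59
√725.59 ≈ 26.9368, so m_a ≈ 13.4684

m_a = 13.47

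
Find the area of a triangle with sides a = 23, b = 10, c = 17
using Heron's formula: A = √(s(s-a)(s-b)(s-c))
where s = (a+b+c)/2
s = (23 + 10 + 17)/2 = 50/2 = 25
s − a = 2, s − b = 15, s − c = 8
s(s−a)(s−b)(s−c) = 25·2·15·8 = 6000
Area = √6000 ≈ 77.4597

s = 25.0, Area = 77.46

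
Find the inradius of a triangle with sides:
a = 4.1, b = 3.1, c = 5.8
r = Area/s where s is the semi-perimeter.
s = (4.1 + 3.1 + 5.8)/2 = 13/2 = 6.5
Area = √(s(s−a)(s−b)(s−c)) = √(6.5·2.4·3.4·0.7) ≈ √37.128 ≈ 6.09327
r ≈ 6.09327/6.5 ≈ 0.937427

r = 0.9374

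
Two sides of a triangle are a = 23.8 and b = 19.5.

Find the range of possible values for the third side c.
Triangle inequality: |a − b| < c < a + b
|a − b| = |23.8 − 19.5| = 4.3
a + b = 23.8 + 19.5 = 43.3

4.3 < c < 43.3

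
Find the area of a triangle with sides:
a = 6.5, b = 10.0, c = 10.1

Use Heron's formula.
s = (6.5 + 10.0 + 10.1)/2 = 26.6/2 = 13.3
s − a = 6.8, s − b = 3.3, s − c = 3.2
s(s−a)(s−b)(s−c) = 13.3·6.8·3.3·3.2 ≈ 955.046
Area = √955.046 ≈ 30.9038

Area = 30.9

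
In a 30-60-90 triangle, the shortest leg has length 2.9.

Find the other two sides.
In a 30-60-90 triangle the sides are in ratio 1 : √3 : 2 (short leg : long leg : hypotenuse).
Long leg = 2.9·√3 ≈ 2.9·1.73205 ≈ 5.02295
Hypotenuse = 2·2.9 = 5.8

Long leg = 2.9√3 = 5.023, Hypotenuse = 5.8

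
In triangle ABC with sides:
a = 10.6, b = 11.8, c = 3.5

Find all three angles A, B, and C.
Law of cosines for each angle (a² = 112.36, b² = 139.24, c² = 12.25):
cos(A) = (b² + c² − a²)/(2bc) = (139.24 + 12.25 − 112.36)/(2·11.8·3.5) = 39.13/82.6 ≈ 0.473729  ⇒  A ≈ 61.7234°
cos(B) = (a² + c² − b²)/(2ac) = (112.36 + 12.25 − 139.24)/(2·10.6·3.5) = -14.63/74.2 ≈ -0.19717  ⇒  B ≈ 101.372°
cos(C) = (a² + b² − c²)/(2ab) = (112.36 + 139.24 − 12.25)/(2·10.6·11.8) = 239.35/250.16 ≈ 0.956788  ⇒  C ≈ 16.9051°
Check: A + B + C ≈ 180°

A = 61.72°, B = 101.4°, C = 16.91°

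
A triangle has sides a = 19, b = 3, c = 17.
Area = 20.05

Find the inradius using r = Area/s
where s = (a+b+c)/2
s = (19 + 3 + 17)/2 = 39/2 = 19.5
r = Area/s = 20.05/19.5 ≈ 1.02821

r = 1.028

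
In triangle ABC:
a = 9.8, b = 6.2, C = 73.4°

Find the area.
Two sides and the included angle (SAS): A = ½·a·b·sin(C) = ½·9.8·6.2·sin(73.4°)
sin(73.4°) ≈ 0.958323
A ≈ ½·60.76·0.958323 = 30.38·0.958323 ≈ 29.1138

Area = 29.11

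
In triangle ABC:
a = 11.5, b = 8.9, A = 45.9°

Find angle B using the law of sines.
a/sin(A) = b/sin(B)  ⇒  sin(B) = b·sin(A)/a = 8.9·sin(45.9°)/11.5
sin(45.9°) ≈ 0.718126
sin(B) ≈ 8.9·0.718126/11.5 ≈ 6.39132/11.5 ≈ 0.555767
B = arcsin(0.555767) ≈ 33.7636°
(Since b ≤ a we need B ≤ A, so the obtuse alternative 180° − 33.7636° ≈ 146.236° is rejected.)

B = 33.76°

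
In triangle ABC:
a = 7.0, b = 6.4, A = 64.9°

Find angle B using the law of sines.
a/sin(A) = b/sin(B)  ⇒  sin(B) = b·sin(A)/a = 6.4·sin(64.9°)/7.0
sin(64.9°) ≈ 0.905569
sin(B) ≈ 6.4·0.905569/7.0 ≈ 5.79564/7.0 ≈ 0.827949
B = arcsin(0.827949) ≈ 55.8886°
(Since b ≤ a we need B ≤ A, so the obtuse alternative 180° − 55.8886° ≈ 124.111° is rejected.)

B = 55.89°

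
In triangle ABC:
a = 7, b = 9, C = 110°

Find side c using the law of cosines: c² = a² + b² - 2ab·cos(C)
c² = 7² + 9² − 2·7·9·cos(110°)
cos(110°) ≈ -0.34202
c² ≈ 49 + 81 − 126·(-0.34202) ≈ 130 + 43.0945 ≈ 173.095
c ≈ √173.095 ≈ 13.1565

c = 13.16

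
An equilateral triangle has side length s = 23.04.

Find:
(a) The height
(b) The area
(a) The height splits the triangle into two 30-60-90 halves: h = s·√3/2 = 23.04·1.73205/2 ≈ 39.9065/2 ≈ 19.9532
(b) Area = (√3/4)·s² = (√3/4)·23.04² = (√3/4)·530.8416 ≈ 0.433013·530.8416 ≈ 229.861

Height = 19.95, Area = 229.9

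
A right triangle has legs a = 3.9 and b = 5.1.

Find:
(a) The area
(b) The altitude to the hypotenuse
(a) The legs are perpendicular, so Area = ½·a·b = ½·3.9·5.1 = ½·19.89 = 9.945
(b) Hypotenuse c = √(a² + b²) = √(15.21 + 26.01) = √41.22 ≈ 6.42028
    Area = ½·c·h_c  ⇒  h_c = 2·Area/c = 19.89/6.42028 ≈ 3.098

Area = 9.945, h_c = 3.098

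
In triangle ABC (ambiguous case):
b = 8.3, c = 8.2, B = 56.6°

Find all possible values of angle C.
b/sin(B) = c/sin(C)  ⇒  sin(C) = c·sin(B)/b = 8.2·sin(56.6°)/8.3
sin(56.6°) ≈ 0.834848
sin(C) ≈ 8.2·0.834848/8.3 ≈ 6.84575/8.3 ≈ 0.824789
Candidate 1: C₁ = arcsin(0.824789) ≈ 55.5672°  →  A = 180° − 56.6° − 55.5672° ≈ 67.8328° > 0, valid
Candidate 2: C₂ = 180° − C₁ ≈ 124.433°  →  A = 180° − 56.6° − 124.433° ≈ -1.0328° ≤ 0, not a valid triangle

C = 55.57° (one solution)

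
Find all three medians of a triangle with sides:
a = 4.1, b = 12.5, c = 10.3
Median formula: m_a = ½√(2b² + 2c² − a²) (and cyclically). a² = 16.81, b² = 156.25, c² = 106.09.
m_a = ½√(2·156.25 + 2·106.09 − 16.81) = ½√507.87 ≈ ½·22.536 ≈ 11.268
m_b = ½√(2·16.81 + 2·106.09 − 156.25) = ½√89.55 ≈ ½·9.46309 ≈ 4.73154
m_c = ½√(2·16.81 + 2·156.25 − 106.09) = ½√240.03 ≈ ½·15.4929 ≈ 7.74645

m_a = 11.27, m_b = 4.732, m_c = 7.746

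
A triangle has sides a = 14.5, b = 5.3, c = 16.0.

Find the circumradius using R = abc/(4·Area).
First find the area with Heron's formula.
s = (14.5 + 5.3 + 16.0)/2 = 17.9
Area = √(s(s−a)(s−b)(s−c)) = √(17.9·3.4·12.6·1.9) ≈ √1456.99 ≈ 38.1705
abc = 14.5·5.3·16.0 = 1229.6
R = abc/(4·Area) ≈ 1229.6/(4·38.1705) = 1229.6/152.682 ≈ 8.05334

R = 8.053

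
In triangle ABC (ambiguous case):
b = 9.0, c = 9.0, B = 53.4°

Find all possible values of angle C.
b/sin(B) = c/sin(C)  ⇒  sin(C) = c·sin(B)/b = 9.0·sin(53.4°)/9.0
sin(53.4°) ≈ 0.802817
sin(C) ≈ 9.0·0.802817/9.0 ≈ 7.22536/9.0 ≈ 0.802817
Candidate 1: C₁ = arcsin(0.802817) ≈ 53.4°  →  A = 180° − 53.4° − 53.4° ≈ 73.2° > 0, valid
Candidate 2: C₂ = 180° − C₁ ≈ 126.6°  →  A = 180° − 53.4° − 126.6° ≈ 0° ≤ 0, not a valid triangle

C = 53.4° (one solution)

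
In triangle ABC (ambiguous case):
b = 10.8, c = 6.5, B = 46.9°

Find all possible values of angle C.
b/sin(B) = c/sin(C)  ⇒  sin(C) = c·sin(B)/b = 6.5·sin(46.9°)/10.8
sin(46.9°) ≈ 0.730162
sin(C) ≈ 6.5·0.730162/10.8 ≈ 4.74605/10.8 ≈ 0.43945
Candidate 1: C₁ = arcsin(0.43945) ≈ 26.0688°  →  A = 180° − 46.9° − 26.0688° ≈ 107.031° > 0, valid
Candidate 2: C₂ = 180° − C₁ ≈ 153.931°  →  A = 180° − 46.9° − 153.931° ≈ -20.8312° ≤ 0, not a valid triangle

C = 26.07° (one solution)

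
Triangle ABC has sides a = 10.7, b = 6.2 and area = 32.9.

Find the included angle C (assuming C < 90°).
Area = ½·a·b·sin(C)  ⇒  sin(C) = 2·Area/(a·b) = 2·32.9/(10.7·6.2) = 65.8/66.34 ≈ 0.99186
C = arcsin(0.99186) ≈ 82.6845° (taking the acute solution since C < 90°)

C = 82.68°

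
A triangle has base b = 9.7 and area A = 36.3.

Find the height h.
A = ½·b·h  ⇒  h = 2A/b = 2·36.3/9.7 = 72.6/9.7 ≈ 7.48454

h = 7.485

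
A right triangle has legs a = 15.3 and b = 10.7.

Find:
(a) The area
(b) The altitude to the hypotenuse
(a) The legs are perpendicular, so Area = ½·a·b = ½·15.3·10.7 = ½·163.71 = 81.855
(b) Hypotenuse c = √(a² + b²) = √(234.09 + 114.49) = √348.58 ≈ 18.6703
    Area = ½·c·h_c  ⇒  h_c = 2·Area/c = 163.71/18.6703 ≈ 8.76847

Area = 81.855, h_c = 8.768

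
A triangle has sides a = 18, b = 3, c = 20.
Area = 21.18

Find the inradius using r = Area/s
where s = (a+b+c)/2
s = (18 + 3 + 20)/2 = 41/2 = 20.5
r = Area/s = 21.18/20.5 ≈ 1.03317

r = 1.033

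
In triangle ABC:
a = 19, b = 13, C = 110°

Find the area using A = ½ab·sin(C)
A = ½·a·b·sin(C) = ½·19·13·sin(110°)
sin(110°) ≈ 0.939693
A ≈ ½·247·0.939693 = 123.5·0.939693 ≈ 116.052

Area = 116.1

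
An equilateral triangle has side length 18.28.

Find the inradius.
r = Area/s with s the semi-perimeter.
Area = (√3/4)·18.28² = (√3/4)·334.1584 ≈ 0.433013·334.1584 ≈ 144.695
s = 3·18.28/2 = 27.42
r ≈ 144.695/27.42 ≈ 5.27698
(Equivalently r = side/(2√3) = 18.28/3.4641 ≈ 5.27698.)

r = 5.277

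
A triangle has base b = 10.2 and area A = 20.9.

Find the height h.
A = ½·b·h  ⇒  h = 2A/b = 2·20.9/10.2 = 41.8/10.2 ≈ 4.09804

h = 4.098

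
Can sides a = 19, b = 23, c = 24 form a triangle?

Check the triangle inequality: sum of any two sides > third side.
a + b vs c: 19 + 23 = 42 > 24  ✓
a + c vs b: 19 + 24 = 43 > 23  ✓
b + c vs a: 23 + 24 = 47 > 19  ✓

Yes, triangle inequality satisfied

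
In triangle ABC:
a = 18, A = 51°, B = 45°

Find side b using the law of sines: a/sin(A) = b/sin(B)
a/sin(A) = b/sin(B)  ⇒  b = a·sin(B)/sin(A) = 18·sin(45°)/sin(51°)
sin(45°) ≈ 0.707107, sin(51°) ≈ 0.777146
b ≈ 18·0.707107/0.777146 ≈ 12.7279/0.777146 ≈ 16.3778

b = 16.38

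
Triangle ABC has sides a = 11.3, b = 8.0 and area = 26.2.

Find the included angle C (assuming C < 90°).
Area = ½·a·b·sin(C)  ⇒  sin(C) = 2·Area/(a·b) = 2·26.2/(11.3·8.0) = 52.4/90.4 ≈ 0.579646
C = arcsin(0.579646) ≈ 35.4256° (taking the acute solution since C < 90°)

C = 35.43°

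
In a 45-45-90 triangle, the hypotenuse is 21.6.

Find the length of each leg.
In a 45-45-90 triangle hypotenuse = leg·√2, so leg = hypotenuse/√2.
Leg = 21.6/√2 ≈ 21.6/1.41421 ≈ 15.2735

Each leg = 15.27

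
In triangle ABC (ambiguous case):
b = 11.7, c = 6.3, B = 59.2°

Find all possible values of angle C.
b/sin(B) = c/sin(C)  ⇒  sin(C) = c·sin(B)/b = 6.3·sin(59.2°)/11.7
sin(59.2°) ≈ 0.85896
sin(C) ≈ 6.3·0.85896/11.7 ≈ 5.41145/11.7 ≈ 0.462517
Candidate 1: C₁ = arcsin(0.462517) ≈ 27.5496°  →  A = 180° − 59.2° − 27.5496° ≈ 93.2504° > 0, valid
Candidate 2: C₂ = 180° − C₁ ≈ 152.45°  →  A = 180° − 59.2° − 152.45° ≈ -31.6504° ≤ 0, not a valid triangle

C = 27.55° (one solution)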